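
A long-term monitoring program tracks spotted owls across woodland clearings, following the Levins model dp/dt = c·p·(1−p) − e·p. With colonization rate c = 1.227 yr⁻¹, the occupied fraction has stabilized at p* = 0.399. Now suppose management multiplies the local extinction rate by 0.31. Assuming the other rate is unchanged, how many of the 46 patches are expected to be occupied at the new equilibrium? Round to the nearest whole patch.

37

Balance c(1−p*) = e gives e = 1.227×(1 − 0.39900) = 0.73743.
New p* = 1 − e/c = 1 − 0.22860/1.22700 = 0.81369.
Expected occupied = 46 × 0.81369 = 37.43 ≈ 37.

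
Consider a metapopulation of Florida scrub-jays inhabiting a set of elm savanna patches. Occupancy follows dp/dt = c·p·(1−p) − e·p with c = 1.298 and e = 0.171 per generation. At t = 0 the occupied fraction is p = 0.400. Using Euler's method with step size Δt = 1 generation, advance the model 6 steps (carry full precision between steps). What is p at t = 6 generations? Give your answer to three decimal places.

Update rule: p ← p + [c·p·(1−p) − e·p]·Δt with Δt = 1.
t = 1: p = 0.40000 + (+0.24312) = 0.64312
t = 2: p = 0.64312 + (+0.18794) = 0.83106
t = 3: p = 0.83106 + (+0.04013) = 0.87119
t = 4: p = 0.87119 + (-0.00331) = 0.86788
t = 5: p = 0.86788 + (+0.00043) = 0.86831
t = 6: p = 0.86831 + (-0.00005) = 0.86825

0.868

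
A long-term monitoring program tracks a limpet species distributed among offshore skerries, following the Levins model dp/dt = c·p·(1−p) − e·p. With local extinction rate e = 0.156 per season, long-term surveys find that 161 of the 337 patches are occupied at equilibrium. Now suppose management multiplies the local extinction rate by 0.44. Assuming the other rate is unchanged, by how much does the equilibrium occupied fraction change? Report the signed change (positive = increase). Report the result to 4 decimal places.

0.2925

Observed p* = 161/337 = 0.47774.
Balance c(1−p*) = e gives c = e/(1 − 0.47774) = 0.156/0.52226 = 0.29870.
New p* = 1 − e/c = 1 − 0.06864/0.29870 = 0.77020.
Δp* = 0.77020 − 0.47774 = +0.29246.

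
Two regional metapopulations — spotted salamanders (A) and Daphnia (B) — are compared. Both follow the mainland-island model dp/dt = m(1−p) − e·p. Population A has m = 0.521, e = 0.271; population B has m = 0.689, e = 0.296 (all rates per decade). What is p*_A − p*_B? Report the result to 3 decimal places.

-0.042

A: p*_A = m/(m+e) = 0.521/0.7920 = 0.6578.
B: p*_B = 0.689/0.9850 = 0.6995.
p*_A − p*_B = 0.6578 − 0.6995 = -0.0417.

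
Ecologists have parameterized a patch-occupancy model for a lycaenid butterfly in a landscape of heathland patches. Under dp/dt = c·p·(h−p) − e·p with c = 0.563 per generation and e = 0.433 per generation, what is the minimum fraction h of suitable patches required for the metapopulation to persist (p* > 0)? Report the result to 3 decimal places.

0.769

p* = h − e/c is positive only when h > e/c.
h_min = e/c = 0.433/0.563 = 0.7691.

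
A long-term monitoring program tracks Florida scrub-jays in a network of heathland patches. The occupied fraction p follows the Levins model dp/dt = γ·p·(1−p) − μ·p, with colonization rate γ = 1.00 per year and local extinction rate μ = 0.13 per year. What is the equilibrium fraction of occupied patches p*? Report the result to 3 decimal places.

0.870

Setting dp/dt = 0 and dividing through by p* gives γ·(1−p*) = μ.
So p* = 1 − μ/γ = 1 − 0.13/1.00 = 1 − 0.1300 = 0.8700.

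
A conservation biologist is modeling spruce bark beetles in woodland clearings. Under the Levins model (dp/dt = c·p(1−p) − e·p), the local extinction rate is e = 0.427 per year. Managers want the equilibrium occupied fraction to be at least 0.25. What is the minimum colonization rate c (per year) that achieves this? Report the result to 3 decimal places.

0.569

p* = 1 − e/c ≥ 0.25 requires e/c ≤ 0.7500, i.e. c ≥ e/0.7500.
c_min = 0.427/0.7500 = 0.5693.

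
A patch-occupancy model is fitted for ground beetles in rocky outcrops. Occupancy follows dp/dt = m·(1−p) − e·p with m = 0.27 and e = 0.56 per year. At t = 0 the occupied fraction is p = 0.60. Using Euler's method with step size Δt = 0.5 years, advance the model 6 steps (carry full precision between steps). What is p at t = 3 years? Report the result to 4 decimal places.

Update rule: p ← p + [m·(1−p) − e·p]·Δt with Δt = 0.5.
  1  |  dp/dt·Δt = -0.114000  |  p_1 = 0.486000
  2  |  dp/dt·Δt = -0.066690  |  p_2 = 0.419310
  3  |  dp/dt·Δt = -0.039014  |  p_3 = 0.380296
  4  |  dp/dt·Δt = -0.022823  |  p_4 = 0.357473
  5  |  dp/dt·Δt = -0.013351  |  p_5 = 0.344122
  6  |  dp/dt·Δt = -0.007811  |  p_6 = 0.336311

0.3363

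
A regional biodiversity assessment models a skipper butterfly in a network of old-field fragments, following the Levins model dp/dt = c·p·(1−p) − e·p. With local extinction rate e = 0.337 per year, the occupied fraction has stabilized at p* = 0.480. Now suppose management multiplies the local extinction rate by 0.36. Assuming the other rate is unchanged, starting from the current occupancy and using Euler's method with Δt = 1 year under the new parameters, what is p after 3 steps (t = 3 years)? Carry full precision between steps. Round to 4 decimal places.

Balance c(1−p*) = e gives c = e/(1 − 0.48000) = 0.337/0.52000 = 0.64808.
Starting from p₀ = 0.48000; update p ← p + (dp/dt)·Δt with the new parameters.
p: 0.48000 → 0.58353  (Δp = +0.10353)
p: 0.58353 → 0.67023  (Δp = +0.08670)
p: 0.67023 → 0.73216  (Δp = +0.06193)

0.7322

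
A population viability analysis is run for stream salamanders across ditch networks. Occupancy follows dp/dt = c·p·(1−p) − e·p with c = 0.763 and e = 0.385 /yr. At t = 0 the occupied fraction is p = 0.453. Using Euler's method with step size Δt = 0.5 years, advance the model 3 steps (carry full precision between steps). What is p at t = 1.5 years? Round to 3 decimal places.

0.472

Update rule: p ← p + [c·p·(1−p) − e·p]·Δt with Δt = 0.5.
step 1: Δp = +0.00733, p = 0.46033
step 2: Δp = +0.00616, p = 0.46649
step 3: Δp = +0.00515, p = 0.47164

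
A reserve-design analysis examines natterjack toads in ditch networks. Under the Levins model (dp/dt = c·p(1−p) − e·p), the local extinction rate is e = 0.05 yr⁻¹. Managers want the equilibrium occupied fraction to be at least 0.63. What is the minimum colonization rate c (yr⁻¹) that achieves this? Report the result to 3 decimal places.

p* = 1 − e/c ≥ 0.63 requires e/c ≤ 0.3700, i.e. c ≥ e/0.3700.
c_min = 0.05/0.3700 = 0.1351.

0.135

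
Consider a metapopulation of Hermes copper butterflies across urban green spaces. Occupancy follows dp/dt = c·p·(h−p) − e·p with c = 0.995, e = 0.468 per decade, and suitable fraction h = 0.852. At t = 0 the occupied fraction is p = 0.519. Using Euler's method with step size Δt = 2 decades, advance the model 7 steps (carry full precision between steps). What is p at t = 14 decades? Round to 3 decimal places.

Update rule: p ← p + [c·p·(h−p) − e·p]·Δt with Δt = 2.
step 1: Δp = -0.14186, p = 0.37714
step 2: Δp = +0.00338, p = 0.38052
step 3: Δp = +0.00085, p = 0.38138
step 4: Δp = +0.00021, p = 0.38158
step 5: Δp = +0.00005, p = 0.38163
step 6: Δp = +0.00001, p = 0.38164
step 7: Δp = +0.00000, p = 0.38165

0.382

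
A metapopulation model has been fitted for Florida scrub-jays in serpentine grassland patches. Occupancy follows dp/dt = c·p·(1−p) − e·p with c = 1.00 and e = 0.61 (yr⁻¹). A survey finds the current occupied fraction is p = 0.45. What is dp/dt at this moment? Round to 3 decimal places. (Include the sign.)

Colonization term: c·p·(1−p) = 1.00×0.45×0.5500 = 0.24750.
Extinction term: e·p = 0.27450.
dp/dt = 0.24750 − 0.27450 = -0.02700.

-0.027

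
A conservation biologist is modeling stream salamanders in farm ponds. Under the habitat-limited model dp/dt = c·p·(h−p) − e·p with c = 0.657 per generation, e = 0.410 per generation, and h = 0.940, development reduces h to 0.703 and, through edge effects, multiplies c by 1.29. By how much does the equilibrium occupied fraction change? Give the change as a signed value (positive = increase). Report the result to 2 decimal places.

-0.10

Before: p* = h − e/c = 0.940 − 0.410/0.657 = 0.940 − 0.6240 = 0.3160.
After: c = 0.84753, e = 0.41, h = 0.703; p* = 0.703 − 0.41/0.84753 = 0.2192.
Δp* = 0.2192 − 0.3160 = -0.0967.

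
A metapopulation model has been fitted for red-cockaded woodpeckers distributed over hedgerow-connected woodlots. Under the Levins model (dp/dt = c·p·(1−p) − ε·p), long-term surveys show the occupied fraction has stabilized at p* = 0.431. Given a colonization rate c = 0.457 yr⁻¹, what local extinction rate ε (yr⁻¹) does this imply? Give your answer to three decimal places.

0.260

At equilibrium c(1−p*) = ε.
ε = 0.457 × (1 − 0.431) = 0.457 × 0.5690 = 0.2600.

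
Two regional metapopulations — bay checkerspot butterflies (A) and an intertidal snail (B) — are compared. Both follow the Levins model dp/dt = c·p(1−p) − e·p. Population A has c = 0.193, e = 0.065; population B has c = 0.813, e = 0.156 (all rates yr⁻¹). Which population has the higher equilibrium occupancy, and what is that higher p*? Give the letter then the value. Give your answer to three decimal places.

B, 0.808

A: p*_A = 1 − 0.065/0.193 = 0.6632.
B: p*_B = 1 − 0.156/0.813 = 0.8081.
B is higher at 0.8081.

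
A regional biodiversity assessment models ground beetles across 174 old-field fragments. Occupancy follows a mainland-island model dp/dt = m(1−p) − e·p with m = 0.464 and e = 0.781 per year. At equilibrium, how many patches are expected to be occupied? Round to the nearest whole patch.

p* = m/(m+e) = 0.464/1.2450 = 0.3727.
Expected occupied patches = N × p* = 174 × 0.3727 = 64.85 ≈ 65.

65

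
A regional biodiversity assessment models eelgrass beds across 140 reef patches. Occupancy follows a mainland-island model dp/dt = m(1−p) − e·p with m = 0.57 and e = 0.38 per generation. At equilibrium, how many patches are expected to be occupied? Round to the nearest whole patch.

84

p* = m/(m+e) = 0.57/0.9500 = 0.6000.
Expected occupied patches = N × p* = 140 × 0.6000 = 84.00 ≈ 84.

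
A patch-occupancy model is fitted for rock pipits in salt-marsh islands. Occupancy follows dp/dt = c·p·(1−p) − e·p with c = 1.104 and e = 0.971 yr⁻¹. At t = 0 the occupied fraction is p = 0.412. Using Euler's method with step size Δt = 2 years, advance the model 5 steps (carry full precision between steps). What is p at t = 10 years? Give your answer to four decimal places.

Update rule: p ← p + [c·p·(1−p) − e·p]·Δt with Δt = 2.
  1  |  dp/dt·Δt = -0.265203  |  p_1 = 0.146797
  2  |  dp/dt·Δt = -0.008533  |  p_2 = 0.138264
  3  |  dp/dt·Δt = -0.005432  |  p_3 = 0.132832
  4  |  dp/dt·Δt = -0.003625  |  p_4 = 0.129207
  5  |  dp/dt·Δt = -0.002492  |  p_5 = 0.126715

0.1267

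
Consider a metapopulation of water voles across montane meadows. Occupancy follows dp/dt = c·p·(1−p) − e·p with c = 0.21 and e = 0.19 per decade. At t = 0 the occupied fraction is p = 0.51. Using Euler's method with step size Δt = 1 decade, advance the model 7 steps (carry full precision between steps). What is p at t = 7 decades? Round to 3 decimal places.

0.316

Update rule: p ← p + [c·p·(1−p) − e·p]·Δt with Δt = 1.
t = 1: p = 0.51000 + (-0.04442) = 0.46558
t = 2: p = 0.46558 + (-0.03621) = 0.42937
t = 3: p = 0.42937 + (-0.03013) = 0.39924
t = 4: p = 0.39924 + (-0.02549) = 0.37375
t = 5: p = 0.37375 + (-0.02186) = 0.35189
t = 6: p = 0.35189 + (-0.01897) = 0.33293
t = 7: p = 0.33293 + (-0.01662) = 0.31631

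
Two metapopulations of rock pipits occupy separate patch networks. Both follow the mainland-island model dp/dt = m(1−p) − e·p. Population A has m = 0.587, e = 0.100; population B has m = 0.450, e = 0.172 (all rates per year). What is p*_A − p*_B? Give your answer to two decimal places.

A: p*_A = m/(m+e) = 0.587/0.6870 = 0.8544.
B: p*_B = 0.450/0.6220 = 0.7235.
p*_A − p*_B = 0.8544 − 0.7235 = 0.1310.

0.13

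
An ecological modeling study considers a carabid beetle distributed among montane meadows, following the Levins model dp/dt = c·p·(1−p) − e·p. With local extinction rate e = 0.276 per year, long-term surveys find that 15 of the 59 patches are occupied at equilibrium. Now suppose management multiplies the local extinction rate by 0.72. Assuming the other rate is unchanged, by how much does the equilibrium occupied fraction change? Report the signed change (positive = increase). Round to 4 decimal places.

0.2088

Observed p* = 15/59 = 0.25424.
Balance c(1−p*) = e gives c = e/(1 − 0.25424) = 0.276/0.74576 = 0.37009.
New p* = 1 − e/c = 1 − 0.19872/0.37009 = 0.46305.
Δp* = 0.46305 − 0.25424 = +0.20881.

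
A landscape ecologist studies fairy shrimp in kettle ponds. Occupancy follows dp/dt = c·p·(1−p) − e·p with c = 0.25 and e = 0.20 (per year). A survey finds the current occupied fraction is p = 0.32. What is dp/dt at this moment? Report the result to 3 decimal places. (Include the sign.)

-0.010

Colonization term: c·p·(1−p) = 0.25×0.32×0.6800 = 0.05440.
Extinction term: e·p = 0.06400.
dp/dt = 0.05440 − 0.06400 = -0.00960.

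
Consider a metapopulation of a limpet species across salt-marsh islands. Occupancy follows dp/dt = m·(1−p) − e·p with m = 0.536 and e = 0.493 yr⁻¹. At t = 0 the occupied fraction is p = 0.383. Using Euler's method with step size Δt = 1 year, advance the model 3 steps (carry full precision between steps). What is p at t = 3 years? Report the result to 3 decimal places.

0.521

Update rule: p ← p + [m·(1−p) − e·p]·Δt with Δt = 1.
  1  |  dp/dt·Δt = +0.141893  |  p_1 = 0.524893
  2  |  dp/dt·Δt = -0.004115  |  p_2 = 0.520778
  3  |  dp/dt·Δt = +0.000119  |  p_3 = 0.520897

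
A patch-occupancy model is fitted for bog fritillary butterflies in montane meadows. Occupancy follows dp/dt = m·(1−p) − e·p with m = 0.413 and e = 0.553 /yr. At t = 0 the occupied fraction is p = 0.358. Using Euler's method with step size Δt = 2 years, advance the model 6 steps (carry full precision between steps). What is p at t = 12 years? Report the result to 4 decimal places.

0.3820

Update rule: p ← p + [m·(1−p) − e·p]·Δt with Δt = 2.
t = 2: p = 0.35800 + (+0.13434) = 0.49234
t = 4: p = 0.49234 + (-0.12521) = 0.36714
t = 6: p = 0.36714 + (+0.11669) = 0.48383
t = 8: p = 0.48383 + (-0.10876) = 0.37507
t = 10: p = 0.37507 + (+0.10136) = 0.47643
t = 12: p = 0.47643 + (-0.09447) = 0.38196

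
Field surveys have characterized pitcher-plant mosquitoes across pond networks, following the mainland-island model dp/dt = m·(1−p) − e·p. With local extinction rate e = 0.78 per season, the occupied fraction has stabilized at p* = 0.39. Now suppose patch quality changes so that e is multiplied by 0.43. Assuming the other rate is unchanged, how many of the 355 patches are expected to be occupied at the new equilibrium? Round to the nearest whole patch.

212

Balance m(1−p*) = e·p* gives m = e·p*/(1−p*) = 0.78×0.39000/0.61000 = 0.49869.
New p* = m/(m+e) = 0.49869/(0.49869+0.33540) = 0.59789.
Expected occupied = 355 × 0.59789 = 212.25 ≈ 212.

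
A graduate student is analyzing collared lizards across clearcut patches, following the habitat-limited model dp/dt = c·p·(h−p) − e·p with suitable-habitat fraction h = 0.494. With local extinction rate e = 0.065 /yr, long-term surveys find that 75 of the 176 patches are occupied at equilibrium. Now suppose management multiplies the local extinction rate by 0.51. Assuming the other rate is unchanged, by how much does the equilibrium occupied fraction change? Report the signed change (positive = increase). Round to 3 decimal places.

0.033

Observed p* = 75/176 = 0.42614.
Balance c(h−p*) = e gives c = e/(0.494 − 0.42614) = 0.065/0.06786 = 0.95785.
New p* = 0.494 − e/c = 0.494 − 0.03315/0.95785 = 0.45939.
Δp* = 0.45939 − 0.42614 = +0.03325.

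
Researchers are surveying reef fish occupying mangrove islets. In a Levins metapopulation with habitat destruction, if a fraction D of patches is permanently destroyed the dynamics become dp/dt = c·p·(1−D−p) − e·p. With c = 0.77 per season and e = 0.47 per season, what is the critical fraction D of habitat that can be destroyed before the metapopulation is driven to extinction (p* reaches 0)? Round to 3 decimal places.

0.390

The nontrivial equilibrium is p* = (1−D) − e/c; extinction occurs when this hits zero.
So D_crit = 1 − e/c = 1 − 0.47/0.77 = 1 − 0.6104 = 0.3896.
This equals the undisturbed p*, a classic result of Lande's extension.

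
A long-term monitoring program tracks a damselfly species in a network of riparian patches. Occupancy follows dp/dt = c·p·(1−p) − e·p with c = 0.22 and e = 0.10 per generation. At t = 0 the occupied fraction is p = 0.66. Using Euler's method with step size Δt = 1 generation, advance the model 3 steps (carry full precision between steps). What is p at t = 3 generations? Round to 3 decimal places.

0.618

Update rule: p ← p + [c·p·(1−p) − e·p]·Δt with Δt = 1.
  1  |  dp/dt·Δt = -0.016632  |  p_1 = 0.643368
  2  |  dp/dt·Δt = -0.013859  |  p_2 = 0.629509
  3  |  dp/dt·Δt = -0.011641  |  p_3 = 0.617868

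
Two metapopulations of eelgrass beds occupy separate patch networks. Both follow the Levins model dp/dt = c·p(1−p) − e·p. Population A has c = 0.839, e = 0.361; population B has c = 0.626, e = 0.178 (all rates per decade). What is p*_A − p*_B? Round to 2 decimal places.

A: p*_A = 1 − 0.361/0.839 = 0.5697.
B: p*_B = 1 − 0.178/0.626 = 0.7157.
p*_A − p*_B = 0.5697 − 0.7157 = -0.1459.

-0.15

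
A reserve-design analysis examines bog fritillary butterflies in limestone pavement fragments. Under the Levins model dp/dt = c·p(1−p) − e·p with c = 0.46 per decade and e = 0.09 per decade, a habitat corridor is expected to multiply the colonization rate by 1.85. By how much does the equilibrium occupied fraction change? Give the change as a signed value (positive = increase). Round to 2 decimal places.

0.09

Before: p* = 1 − 0.09/0.46 = 0.8043.
After the change, c = 0.851, e = 0.09, so p* = 1 − 0.09/0.851 = 0.8942.
Δp* = 0.8942 − 0.8043 = +0.0899.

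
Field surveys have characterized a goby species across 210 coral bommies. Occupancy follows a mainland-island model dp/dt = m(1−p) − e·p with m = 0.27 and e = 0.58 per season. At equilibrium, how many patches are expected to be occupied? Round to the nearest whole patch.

67

p* = m/(m+e) = 0.27/0.8500 = 0.3176.
Expected occupied patches = N × p* = 210 × 0.3176 = 66.71 ≈ 67.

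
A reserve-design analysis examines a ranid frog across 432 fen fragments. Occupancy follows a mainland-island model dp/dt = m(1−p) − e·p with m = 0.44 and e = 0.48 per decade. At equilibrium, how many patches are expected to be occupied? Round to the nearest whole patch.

p* = m/(m+e) = 0.44/0.9200 = 0.4783.
Expected occupied patches = N × p* = 432 × 0.4783 = 206.61 ≈ 207.

207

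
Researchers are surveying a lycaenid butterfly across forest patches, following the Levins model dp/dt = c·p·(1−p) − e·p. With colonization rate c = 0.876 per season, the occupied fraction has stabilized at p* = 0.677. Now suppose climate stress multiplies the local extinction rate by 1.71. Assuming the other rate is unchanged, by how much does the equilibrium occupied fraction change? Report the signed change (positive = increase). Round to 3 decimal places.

Balance c(1−p*) = e gives e = 0.876×(1 − 0.67700) = 0.28295.
New p* = 1 − e/c = 1 − 0.48384/0.87600 = 0.44767.
Δp* = 0.44767 − 0.67700 = -0.22933.

-0.229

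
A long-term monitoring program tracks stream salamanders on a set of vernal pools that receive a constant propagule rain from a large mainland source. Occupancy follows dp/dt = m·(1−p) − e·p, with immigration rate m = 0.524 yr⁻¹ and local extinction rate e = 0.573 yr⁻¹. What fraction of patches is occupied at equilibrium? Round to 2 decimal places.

Setting dp/dt = 0: m − m·p* = e·p*, so m = (m+e)·p*.
p* = m/(m+e) = 0.524/(0.524+0.573) = 0.524/1.0970 = 0.4777.

0.48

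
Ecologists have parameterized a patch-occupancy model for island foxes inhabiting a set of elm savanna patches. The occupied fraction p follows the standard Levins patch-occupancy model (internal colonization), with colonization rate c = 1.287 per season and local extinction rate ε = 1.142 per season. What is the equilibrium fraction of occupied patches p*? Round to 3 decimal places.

At equilibrium, colonization balances extinction: c·p*·(1−p*) = ε·p*.
So p* = 1 − ε/c = 1 − 1.142/1.287 = 1 − 0.8873 = 0.1127.

0.113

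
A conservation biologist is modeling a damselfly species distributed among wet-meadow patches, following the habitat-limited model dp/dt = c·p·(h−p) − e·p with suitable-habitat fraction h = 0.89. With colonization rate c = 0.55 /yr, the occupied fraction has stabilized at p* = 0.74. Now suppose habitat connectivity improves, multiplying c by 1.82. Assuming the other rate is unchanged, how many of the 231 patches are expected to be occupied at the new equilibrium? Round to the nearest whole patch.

187

Balance c(h−p*) = e gives e = 0.55×(0.89 − 0.74000) = 0.08250.
New p* = 0.89 − e/c = 0.89 − 0.08250/1.00100 = 0.80758.
Expected occupied = 231 × 0.80758 = 186.55 ≈ 187.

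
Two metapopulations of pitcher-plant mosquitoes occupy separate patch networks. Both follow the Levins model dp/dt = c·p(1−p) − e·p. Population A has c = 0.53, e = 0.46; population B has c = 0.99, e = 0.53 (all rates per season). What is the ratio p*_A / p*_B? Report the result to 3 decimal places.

A: p*_A = 1 − 0.46/0.53 = 0.1321.
B: p*_B = 1 − 0.53/0.99 = 0.4646.
p*_A / p*_B = 0.1321/0.4646 = 0.2842.

0.284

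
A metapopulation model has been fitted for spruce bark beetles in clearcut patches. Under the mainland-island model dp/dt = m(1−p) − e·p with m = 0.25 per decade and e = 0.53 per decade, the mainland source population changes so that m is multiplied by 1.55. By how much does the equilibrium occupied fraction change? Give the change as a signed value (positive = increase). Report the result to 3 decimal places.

Before: p* = 0.25/(0.25+0.53) = 0.3205.
After: m = 0.3875, e = 0.53; p* = 0.3875/0.9175 = 0.4223.
Δp* = 0.4223 − 0.3205 = +0.1018.

0.102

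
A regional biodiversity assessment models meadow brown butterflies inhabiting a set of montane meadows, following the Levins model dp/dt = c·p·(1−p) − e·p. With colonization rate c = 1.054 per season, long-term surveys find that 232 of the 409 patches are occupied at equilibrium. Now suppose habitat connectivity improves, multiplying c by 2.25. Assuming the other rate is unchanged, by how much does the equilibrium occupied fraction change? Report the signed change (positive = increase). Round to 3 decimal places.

Observed p* = 232/409 = 0.56724.
Balance c(1−p*) = e gives e = 1.054×(1 − 0.56724) = 0.45613.
New p* = 1 − e/c = 1 − 0.45613/2.37150 = 0.80766.
Δp* = 0.80766 − 0.56724 = +0.24042.

0.240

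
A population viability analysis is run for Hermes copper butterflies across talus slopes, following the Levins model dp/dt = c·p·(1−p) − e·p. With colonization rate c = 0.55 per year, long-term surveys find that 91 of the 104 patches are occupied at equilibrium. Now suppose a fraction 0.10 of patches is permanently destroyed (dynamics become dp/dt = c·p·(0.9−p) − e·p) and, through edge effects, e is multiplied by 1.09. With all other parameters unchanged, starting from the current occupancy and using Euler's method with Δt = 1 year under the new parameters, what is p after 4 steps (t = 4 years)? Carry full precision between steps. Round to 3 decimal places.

0.774

Observed p* = 91/104 = 0.87500.
Balance c(1−p*) = e gives e = 0.55×(1 − 0.87500) = 0.06875.
Starting from p₀ = 0.87500; update p ← p + (dp/dt)·Δt with the new parameters.
  1  |  dp/dt·Δt = -0.053539  |  p_1 = 0.821461
  2  |  dp/dt·Δt = -0.026074  |  p_2 = 0.795387
  3  |  dp/dt·Δt = -0.013840  |  p_3 = 0.781547
  4  |  dp/dt·Δt = -0.007650  |  p_4 = 0.773897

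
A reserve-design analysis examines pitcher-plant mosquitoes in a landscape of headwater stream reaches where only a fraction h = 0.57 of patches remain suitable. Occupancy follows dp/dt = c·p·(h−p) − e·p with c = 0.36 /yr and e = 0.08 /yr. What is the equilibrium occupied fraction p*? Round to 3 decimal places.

0.348

Setting dp/dt = 0 and dividing by p* gives c·(h−p*) = e.
So p* = h − e/c = 0.57 − 0.08/0.36 = 0.57 − 0.2222 = 0.3478.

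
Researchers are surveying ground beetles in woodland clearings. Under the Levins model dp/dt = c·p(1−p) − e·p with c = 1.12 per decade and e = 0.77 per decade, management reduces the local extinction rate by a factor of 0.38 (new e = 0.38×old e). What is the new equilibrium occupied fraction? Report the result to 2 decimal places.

0.74

Before: p* = 1 − 0.77/1.12 = 0.3125.
After the change, c = 1.12, e = 0.2926, so p* = 1 − 0.2926/1.12 = 0.7388.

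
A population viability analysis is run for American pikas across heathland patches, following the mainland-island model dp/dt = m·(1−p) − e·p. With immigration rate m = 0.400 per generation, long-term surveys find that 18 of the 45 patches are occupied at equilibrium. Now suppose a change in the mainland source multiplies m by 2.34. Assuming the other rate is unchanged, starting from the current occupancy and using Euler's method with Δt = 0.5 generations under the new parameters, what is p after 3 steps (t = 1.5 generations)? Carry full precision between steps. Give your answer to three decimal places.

Observed p* = 18/45 = 0.40000.
Balance m(1−p*) = e·p* gives e = m(1−p*)/p* = 0.400×0.60000/0.40000 = 0.60000.
Starting from p₀ = 0.40000; update p ← p + (dp/dt)·Δt with the new parameters.
step 1: Δp = +0.16080, p = 0.56080
step 2: Δp = +0.03731, p = 0.59811
step 3: Δp = +0.00865, p = 0.60676

0.607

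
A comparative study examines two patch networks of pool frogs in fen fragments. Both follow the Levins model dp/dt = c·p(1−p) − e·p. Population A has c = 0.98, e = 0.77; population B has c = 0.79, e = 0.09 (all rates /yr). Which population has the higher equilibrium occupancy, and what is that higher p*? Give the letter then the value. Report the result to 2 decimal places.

A: p*_A = 1 − 0.77/0.98 = 0.2143.
B: p*_B = 1 − 0.09/0.79 = 0.8861.
B is higher at 0.8861.

B, 0.89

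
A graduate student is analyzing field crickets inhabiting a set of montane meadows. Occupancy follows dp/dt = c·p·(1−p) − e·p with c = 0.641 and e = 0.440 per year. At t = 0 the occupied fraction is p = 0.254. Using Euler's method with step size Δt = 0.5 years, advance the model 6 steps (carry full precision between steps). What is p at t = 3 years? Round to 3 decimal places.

Update rule: p ← p + [c·p·(1−p) − e·p]·Δt with Δt = 0.5.
  1  |  dp/dt·Δt = +0.004850  |  p_1 = 0.258850
  2  |  dp/dt·Δt = +0.004540  |  p_2 = 0.263390
  3  |  dp/dt·Δt = +0.004236  |  p_3 = 0.267626
  4  |  dp/dt·Δt = +0.003941  |  p_4 = 0.271567
  5  |  dp/dt·Δt = +0.003656  |  p_5 = 0.275223
  6  |  dp/dt·Δt = +0.003383  |  p_6 = 0.278606

0.279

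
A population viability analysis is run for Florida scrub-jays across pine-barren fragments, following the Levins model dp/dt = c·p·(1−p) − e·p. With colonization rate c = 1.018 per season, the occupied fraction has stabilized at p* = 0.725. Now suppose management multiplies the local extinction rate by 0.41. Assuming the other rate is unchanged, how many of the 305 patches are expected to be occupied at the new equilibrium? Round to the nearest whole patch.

271

Balance c(1−p*) = e gives e = 1.018×(1 − 0.72500) = 0.27995.
New p* = 1 − e/c = 1 − 0.11478/1.01800 = 0.88725.
Expected occupied = 305 × 0.88725 = 270.61 ≈ 271.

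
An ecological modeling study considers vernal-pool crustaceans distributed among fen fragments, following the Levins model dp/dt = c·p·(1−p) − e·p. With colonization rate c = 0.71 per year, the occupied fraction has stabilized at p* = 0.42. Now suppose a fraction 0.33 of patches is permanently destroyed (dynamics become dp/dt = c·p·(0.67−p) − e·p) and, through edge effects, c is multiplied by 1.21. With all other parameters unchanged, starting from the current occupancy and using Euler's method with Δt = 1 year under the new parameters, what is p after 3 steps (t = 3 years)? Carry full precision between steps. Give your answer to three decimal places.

Balance c(1−p*) = e gives e = 0.71×(1 − 0.42000) = 0.41180.
Starting from p₀ = 0.42000; update p ← p + (dp/dt)·Δt with the new parameters.
step 1: Δp = -0.08275, p = 0.33725
step 2: Δp = -0.04247, p = 0.29478
step 3: Δp = -0.02637, p = 0.26841

0.268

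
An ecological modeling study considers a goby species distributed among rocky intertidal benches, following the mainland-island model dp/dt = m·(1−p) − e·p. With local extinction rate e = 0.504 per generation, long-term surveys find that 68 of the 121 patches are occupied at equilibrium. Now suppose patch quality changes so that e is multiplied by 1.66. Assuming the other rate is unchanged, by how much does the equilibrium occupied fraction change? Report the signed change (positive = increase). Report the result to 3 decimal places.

-0.126

Observed p* = 68/121 = 0.56198.
Balance m(1−p*) = e·p* gives m = e·p*/(1−p*) = 0.504×0.56198/0.43802 = 0.64663.
New p* = m/(m+e) = 0.64663/(0.64663+0.83664) = 0.43595.
Δp* = 0.43595 − 0.56198 = -0.12603.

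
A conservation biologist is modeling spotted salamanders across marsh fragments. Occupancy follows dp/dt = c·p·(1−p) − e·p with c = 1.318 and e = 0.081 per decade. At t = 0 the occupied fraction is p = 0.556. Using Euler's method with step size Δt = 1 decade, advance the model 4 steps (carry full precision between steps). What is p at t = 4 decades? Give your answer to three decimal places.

Update rule: p ← p + [c·p·(1−p) − e·p]·Δt with Δt = 1.
  1  |  dp/dt·Δt = +0.280331  |  p_1 = 0.836331
  2  |  dp/dt·Δt = +0.112667  |  p_2 = 0.948998
  3  |  dp/dt·Δt = -0.013077  |  p_3 = 0.935921
  4  |  dp/dt·Δt = +0.003234  |  p_4 = 0.939156

0.939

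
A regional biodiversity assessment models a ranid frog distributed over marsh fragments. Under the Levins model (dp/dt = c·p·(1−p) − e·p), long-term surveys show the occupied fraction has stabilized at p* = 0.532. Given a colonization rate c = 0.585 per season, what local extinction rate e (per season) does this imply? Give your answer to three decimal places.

At equilibrium c(1−p*) = e.
e = 0.585 × (1 − 0.532) = 0.585 × 0.4680 = 0.2738.

0.274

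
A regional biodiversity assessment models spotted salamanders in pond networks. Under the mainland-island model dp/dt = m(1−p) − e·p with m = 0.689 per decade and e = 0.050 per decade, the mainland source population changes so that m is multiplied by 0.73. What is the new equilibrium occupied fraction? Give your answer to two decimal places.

0.91

Before: p* = 0.689/(0.689+0.050) = 0.9323.
After: m = 0.50297, e = 0.05; p* = 0.50297/0.5530 = 0.9096.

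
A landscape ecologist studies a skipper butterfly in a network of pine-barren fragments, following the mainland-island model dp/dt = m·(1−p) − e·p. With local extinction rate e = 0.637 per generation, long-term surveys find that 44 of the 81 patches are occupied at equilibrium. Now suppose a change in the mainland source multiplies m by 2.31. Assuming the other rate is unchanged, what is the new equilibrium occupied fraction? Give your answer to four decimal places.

0.7331

Observed p* = 44/81 = 0.54321.
Balance m(1−p*) = e·p* gives m = e·p*/(1−p*) = 0.637×0.54321/0.45679 = 0.75751.
New p* = m/(m+e) = 1.74985/(1.74985+0.63700) = 0.73312.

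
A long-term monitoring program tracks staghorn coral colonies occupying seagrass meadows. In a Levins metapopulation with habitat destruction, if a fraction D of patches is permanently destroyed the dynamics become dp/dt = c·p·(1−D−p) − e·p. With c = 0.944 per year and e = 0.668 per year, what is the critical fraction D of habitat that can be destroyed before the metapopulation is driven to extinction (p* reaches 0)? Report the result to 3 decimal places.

0.292

The nontrivial equilibrium is p* = (1−D) − e/c; extinction occurs when this hits zero.
So D_crit = 1 − e/c = 1 − 0.668/0.944 = 1 − 0.7076 = 0.2924.
Note this equals the original equilibrium occupancy — the Levins extinction-debt result.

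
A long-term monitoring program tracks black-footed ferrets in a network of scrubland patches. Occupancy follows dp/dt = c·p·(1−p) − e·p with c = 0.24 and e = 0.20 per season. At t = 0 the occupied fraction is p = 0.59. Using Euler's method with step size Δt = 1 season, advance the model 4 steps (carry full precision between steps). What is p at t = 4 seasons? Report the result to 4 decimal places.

Update rule: p ← p + [c·p·(1−p) − e·p]·Δt with Δt = 1.
step 1: Δp = -0.05994, p = 0.53006
step 2: Δp = -0.04623, p = 0.48383
step 3: Δp = -0.03683, p = 0.44700
step 4: Δp = -0.03007, p = 0.41693

0.4169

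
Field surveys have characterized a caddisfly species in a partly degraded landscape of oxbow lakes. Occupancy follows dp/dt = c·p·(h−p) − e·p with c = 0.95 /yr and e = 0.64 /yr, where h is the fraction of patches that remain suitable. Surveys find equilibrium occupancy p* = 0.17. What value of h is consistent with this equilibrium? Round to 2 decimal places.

0.84

At equilibrium c(h−p*) = e, so h = p* + e/c.
h = 0.17 + 0.64/0.95 = 0.17 + 0.6737 = 0.8437.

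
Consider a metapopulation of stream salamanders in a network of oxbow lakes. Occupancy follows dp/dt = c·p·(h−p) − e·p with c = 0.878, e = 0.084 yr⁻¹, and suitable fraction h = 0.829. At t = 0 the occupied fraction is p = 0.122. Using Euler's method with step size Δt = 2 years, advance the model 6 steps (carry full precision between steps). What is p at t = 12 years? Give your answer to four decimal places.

0.7342

Update rule: p ← p + [c·p·(h−p) − e·p]·Δt with Δt = 2.
step 1: Δp = +0.13097, p = 0.25297
step 2: Δp = +0.21338, p = 0.46635
step 3: Δp = +0.21863, p = 0.68498
step 4: Δp = +0.05816, p = 0.74313
step 5: Δp = -0.01280, p = 0.73034
step 6: Δp = +0.00384, p = 0.73417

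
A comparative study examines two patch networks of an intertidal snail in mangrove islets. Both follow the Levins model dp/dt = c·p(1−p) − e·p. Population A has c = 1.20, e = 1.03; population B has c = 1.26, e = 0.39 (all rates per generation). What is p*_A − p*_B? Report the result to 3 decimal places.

-0.549

A: p*_A = 1 − 1.03/1.20 = 0.1417.
B: p*_B = 1 − 0.39/1.26 = 0.6905.
p*_A − p*_B = 0.1417 − 0.6905 = -0.5488.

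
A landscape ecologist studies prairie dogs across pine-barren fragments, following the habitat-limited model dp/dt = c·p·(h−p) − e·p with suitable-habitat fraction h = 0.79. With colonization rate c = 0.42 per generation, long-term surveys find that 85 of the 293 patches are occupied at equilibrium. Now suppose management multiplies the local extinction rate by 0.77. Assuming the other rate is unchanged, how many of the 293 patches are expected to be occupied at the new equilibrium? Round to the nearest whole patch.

Observed p* = 85/293 = 0.29010.
Balance c(h−p*) = e gives e = 0.42×(0.79 − 0.29010) = 0.20996.
New p* = 0.79 − e/c = 0.79 − 0.16167/0.42000 = 0.40507.
Expected occupied = 293 × 0.40507 = 118.69 ≈ 119.

119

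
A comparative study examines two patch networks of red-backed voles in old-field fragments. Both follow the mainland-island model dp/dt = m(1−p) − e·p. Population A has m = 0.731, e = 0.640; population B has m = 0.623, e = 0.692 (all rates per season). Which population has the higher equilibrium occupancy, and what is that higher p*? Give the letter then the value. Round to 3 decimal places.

A, 0.533

A: p*_A = m/(m+e) = 0.731/1.3710 = 0.5332.
B: p*_B = 0.623/1.3150 = 0.4738.
A is higher at 0.5332.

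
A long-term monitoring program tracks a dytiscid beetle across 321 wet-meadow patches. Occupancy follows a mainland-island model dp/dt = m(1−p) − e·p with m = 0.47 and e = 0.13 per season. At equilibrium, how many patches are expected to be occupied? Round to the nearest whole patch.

251

p* = m/(m+e) = 0.47/0.6000 = 0.7833.
Expected occupied patches = N × p* = 321 × 0.7833 = 251.45 ≈ 251.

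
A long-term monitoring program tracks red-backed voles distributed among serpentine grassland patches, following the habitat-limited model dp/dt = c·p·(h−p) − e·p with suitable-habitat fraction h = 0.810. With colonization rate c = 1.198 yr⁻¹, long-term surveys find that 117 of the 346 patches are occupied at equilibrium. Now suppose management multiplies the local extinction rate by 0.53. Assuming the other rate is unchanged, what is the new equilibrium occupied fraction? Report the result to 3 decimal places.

0.560

Observed p* = 117/346 = 0.33815.
Balance c(h−p*) = e gives e = 1.198×(0.81 − 0.33815) = 0.56528.
New p* = 0.81 − e/c = 0.81 − 0.29960/1.19800 = 0.55992.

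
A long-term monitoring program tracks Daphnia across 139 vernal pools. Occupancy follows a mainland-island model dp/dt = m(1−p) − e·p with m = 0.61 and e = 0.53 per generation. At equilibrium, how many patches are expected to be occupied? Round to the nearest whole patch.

74

p* = m/(m+e) = 0.61/1.1400 = 0.5351.
Expected occupied patches = N × p* = 139 × 0.5351 = 74.38 ≈ 74.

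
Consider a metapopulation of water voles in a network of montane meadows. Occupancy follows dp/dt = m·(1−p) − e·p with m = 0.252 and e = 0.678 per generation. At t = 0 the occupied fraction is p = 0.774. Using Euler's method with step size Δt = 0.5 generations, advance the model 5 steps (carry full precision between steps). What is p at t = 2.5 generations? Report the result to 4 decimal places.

0.2930

Update rule: p ← p + [m·(1−p) − e·p]·Δt with Δt = 0.5.
step 1: Δp = -0.23391, p = 0.54009
step 2: Δp = -0.12514, p = 0.41495
step 3: Δp = -0.06695, p = 0.34800
step 4: Δp = -0.03582, p = 0.31218
step 5: Δp = -0.01916, p = 0.29302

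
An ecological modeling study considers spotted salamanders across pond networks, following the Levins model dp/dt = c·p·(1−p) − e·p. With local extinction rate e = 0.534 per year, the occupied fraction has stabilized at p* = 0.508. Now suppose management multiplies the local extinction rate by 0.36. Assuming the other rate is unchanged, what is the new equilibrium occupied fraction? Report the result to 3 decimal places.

Balance c(1−p*) = e gives c = e/(1 − 0.50800) = 0.534/0.49200 = 1.08537.
New p* = 1 − e/c = 1 − 0.19224/1.08537 = 0.82288.

0.823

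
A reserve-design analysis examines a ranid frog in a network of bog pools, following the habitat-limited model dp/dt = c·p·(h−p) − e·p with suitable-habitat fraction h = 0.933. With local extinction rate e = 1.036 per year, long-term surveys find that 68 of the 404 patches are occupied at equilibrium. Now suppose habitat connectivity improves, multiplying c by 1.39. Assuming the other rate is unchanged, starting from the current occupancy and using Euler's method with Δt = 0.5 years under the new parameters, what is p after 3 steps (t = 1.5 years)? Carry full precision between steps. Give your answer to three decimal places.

0.269

Observed p* = 68/404 = 0.16832.
Balance c(h−p*) = e gives c = e/(0.933 − 0.16832) = 1.036/0.76468 = 1.35481.
Starting from p₀ = 0.16832; update p ← p + (dp/dt)·Δt with the new parameters.
p: 0.16832 → 0.20232  (Δp = +0.03400)
p: 0.20232 → 0.23672  (Δp = +0.03439)
p: 0.23672 → 0.26929  (Δp = +0.03258)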